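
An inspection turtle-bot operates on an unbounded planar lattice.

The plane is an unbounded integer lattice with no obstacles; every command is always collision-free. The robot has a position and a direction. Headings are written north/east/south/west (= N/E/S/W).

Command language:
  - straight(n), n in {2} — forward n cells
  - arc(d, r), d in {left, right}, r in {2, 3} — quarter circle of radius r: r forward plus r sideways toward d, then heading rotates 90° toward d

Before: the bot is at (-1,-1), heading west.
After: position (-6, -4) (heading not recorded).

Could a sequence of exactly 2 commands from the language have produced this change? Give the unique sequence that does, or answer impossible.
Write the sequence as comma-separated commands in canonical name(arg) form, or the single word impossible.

key: running arc(left, 3) before straight(2) would end elsewhere — order is forced
t0: at (-1,-1), heading west
[1] after straight(2): at (-3,-1), heading west
[2] after arc(left, 3): at (-6,-4), heading south
no other 2-command option fits: unique.

straight(2), arc(left, 3)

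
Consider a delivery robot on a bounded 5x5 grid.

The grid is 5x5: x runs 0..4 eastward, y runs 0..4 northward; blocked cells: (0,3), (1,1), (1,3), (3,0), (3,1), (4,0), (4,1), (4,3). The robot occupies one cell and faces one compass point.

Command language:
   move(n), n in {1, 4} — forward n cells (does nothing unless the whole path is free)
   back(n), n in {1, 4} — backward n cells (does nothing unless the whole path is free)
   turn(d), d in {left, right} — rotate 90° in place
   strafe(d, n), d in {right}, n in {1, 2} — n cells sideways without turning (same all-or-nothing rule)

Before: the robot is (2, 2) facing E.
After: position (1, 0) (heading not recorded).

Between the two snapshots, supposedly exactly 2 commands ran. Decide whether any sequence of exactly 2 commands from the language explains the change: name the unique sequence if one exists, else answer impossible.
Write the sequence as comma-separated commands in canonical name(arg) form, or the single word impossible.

strafe(right, 2), back(1)

key: order matters: swapping strafe(right, 2) and back(1) lands elsewhere
t0: (2, 2) facing E
t=1 strafe(right, 2) ⇒ (2, 0) facing E
t=2 back(1) ⇒ (1, 0) facing E
all 64 alternatives checked — unique.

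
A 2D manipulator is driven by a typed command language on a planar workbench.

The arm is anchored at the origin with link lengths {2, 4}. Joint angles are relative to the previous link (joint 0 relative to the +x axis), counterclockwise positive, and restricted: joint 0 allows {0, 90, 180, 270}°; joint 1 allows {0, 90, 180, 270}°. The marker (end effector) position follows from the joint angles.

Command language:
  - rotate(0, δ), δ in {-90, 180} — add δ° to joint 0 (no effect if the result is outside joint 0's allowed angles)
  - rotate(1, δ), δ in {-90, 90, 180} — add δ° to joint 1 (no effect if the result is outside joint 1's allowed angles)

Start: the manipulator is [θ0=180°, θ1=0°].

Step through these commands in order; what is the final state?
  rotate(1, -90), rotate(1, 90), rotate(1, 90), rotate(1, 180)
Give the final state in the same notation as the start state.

[θ0=180°, θ1=270°]

from: [θ0=180°, θ1=0°]
t=1 rotate(1, -90) ⇒ [θ0=180°, θ1=270°]
t=2 rotate(1, 90) ⇒ [θ0=180°, θ1=0°]
t=3 rotate(1, 90) ⇒ [θ0=180°, θ1=90°]
t=4 rotate(1, 180) ⇒ [θ0=180°, θ1=270°]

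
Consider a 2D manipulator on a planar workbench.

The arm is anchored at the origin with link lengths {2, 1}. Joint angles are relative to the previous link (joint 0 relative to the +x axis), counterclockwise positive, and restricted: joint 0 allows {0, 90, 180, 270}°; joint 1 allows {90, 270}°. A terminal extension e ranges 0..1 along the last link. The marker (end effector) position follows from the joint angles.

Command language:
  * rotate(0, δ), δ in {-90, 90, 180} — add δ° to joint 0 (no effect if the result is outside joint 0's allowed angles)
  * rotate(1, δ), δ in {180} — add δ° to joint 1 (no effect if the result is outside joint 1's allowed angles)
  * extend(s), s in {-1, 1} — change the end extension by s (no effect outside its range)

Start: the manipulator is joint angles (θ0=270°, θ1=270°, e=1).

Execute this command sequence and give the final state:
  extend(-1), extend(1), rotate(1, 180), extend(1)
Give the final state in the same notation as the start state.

joint angles (θ0=270°, θ1=90°, e=1)

begin: joint angles (θ0=270°, θ1=270°, e=1)
[1] after extend(-1): joint angles (θ0=270°, θ1=270°, e=0)
[2] after extend(1): joint angles (θ0=270°, θ1=270°, e=1)
[3] after rotate(1, 180): joint angles (θ0=270°, θ1=90°, e=1)
[4] after extend(1): joint angles (θ0=270°, θ1=90°, e=1)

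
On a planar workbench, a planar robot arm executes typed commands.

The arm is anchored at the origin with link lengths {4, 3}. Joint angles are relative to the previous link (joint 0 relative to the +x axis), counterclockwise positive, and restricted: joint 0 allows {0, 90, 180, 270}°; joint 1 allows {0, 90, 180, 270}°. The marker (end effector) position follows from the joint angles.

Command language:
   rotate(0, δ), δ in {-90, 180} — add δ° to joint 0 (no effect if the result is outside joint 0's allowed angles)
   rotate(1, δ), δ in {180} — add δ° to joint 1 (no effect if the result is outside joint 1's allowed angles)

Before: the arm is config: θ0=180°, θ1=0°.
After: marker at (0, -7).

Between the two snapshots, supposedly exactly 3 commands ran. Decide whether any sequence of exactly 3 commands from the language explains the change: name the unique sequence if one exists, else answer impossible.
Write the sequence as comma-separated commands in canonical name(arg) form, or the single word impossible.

t0: config: θ0=180°, θ1=0°
step 1 (rotate(0, -90)): config: θ0=90°, θ1=0°
step 2 (rotate(0, -90)): config: θ0=0°, θ1=0°
step 3 (rotate(0, -90)): config: θ0=270°, θ1=0°
all 27 alternatives checked — unique.

rotate(0, -90), rotate(0, -90), rotate(0, -90)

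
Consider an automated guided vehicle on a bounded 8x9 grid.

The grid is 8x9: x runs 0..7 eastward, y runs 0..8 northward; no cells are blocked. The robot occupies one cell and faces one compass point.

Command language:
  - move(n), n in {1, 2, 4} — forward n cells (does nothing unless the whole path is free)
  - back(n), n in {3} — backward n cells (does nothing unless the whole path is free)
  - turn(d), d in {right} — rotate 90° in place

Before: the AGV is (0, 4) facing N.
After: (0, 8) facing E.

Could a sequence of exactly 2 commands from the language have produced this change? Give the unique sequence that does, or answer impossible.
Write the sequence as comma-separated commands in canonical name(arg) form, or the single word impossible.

key: order matters: swapping move(4) and turn(right) lands elsewhere
from: (0, 4) facing N
1. move(4) → (0, 8) facing N
2. turn(right) → (0, 8) facing E
no other 2-command option fits: unique.

move(4), turn(right)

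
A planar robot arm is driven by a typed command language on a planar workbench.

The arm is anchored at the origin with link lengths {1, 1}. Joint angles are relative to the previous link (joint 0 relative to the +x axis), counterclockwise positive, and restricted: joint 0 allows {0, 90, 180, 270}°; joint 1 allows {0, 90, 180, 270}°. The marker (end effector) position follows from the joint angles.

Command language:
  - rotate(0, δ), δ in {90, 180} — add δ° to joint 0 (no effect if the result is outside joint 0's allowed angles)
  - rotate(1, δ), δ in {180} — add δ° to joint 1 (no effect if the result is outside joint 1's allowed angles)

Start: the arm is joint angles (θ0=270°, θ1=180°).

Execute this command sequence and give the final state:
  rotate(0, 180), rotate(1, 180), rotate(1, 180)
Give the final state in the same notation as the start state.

start: joint angles (θ0=270°, θ1=180°)
[1] after rotate(0, 180): joint angles (θ0=90°, θ1=180°)
[2] after rotate(1, 180): joint angles (θ0=90°, θ1=0°)
[3] after rotate(1, 180): joint angles (θ0=90°, θ1=180°)

joint angles (θ0=90°, θ1=180°)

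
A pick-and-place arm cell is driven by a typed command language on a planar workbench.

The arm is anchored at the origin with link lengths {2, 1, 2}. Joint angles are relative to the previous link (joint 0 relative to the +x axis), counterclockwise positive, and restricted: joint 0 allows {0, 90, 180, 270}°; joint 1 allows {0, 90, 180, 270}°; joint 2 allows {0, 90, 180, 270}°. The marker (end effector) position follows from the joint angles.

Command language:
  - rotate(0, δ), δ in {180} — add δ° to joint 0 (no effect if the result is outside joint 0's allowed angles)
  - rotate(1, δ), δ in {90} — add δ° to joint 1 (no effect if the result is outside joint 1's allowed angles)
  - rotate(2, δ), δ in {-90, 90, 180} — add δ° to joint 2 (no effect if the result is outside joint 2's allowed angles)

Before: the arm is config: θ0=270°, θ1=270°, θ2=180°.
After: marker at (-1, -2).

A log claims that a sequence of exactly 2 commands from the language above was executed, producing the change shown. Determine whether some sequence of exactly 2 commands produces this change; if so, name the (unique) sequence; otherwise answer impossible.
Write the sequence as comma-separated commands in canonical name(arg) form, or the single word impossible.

t0: config: θ0=270°, θ1=270°, θ2=180°
step 1 (rotate(1, 90)): config: θ0=270°, θ1=0°, θ2=180°
step 2 (rotate(1, 90)): config: θ0=270°, θ1=90°, θ2=180°
uniquely the one of 25 2-step routes that fits.

rotate(1, 90), rotate(1, 90)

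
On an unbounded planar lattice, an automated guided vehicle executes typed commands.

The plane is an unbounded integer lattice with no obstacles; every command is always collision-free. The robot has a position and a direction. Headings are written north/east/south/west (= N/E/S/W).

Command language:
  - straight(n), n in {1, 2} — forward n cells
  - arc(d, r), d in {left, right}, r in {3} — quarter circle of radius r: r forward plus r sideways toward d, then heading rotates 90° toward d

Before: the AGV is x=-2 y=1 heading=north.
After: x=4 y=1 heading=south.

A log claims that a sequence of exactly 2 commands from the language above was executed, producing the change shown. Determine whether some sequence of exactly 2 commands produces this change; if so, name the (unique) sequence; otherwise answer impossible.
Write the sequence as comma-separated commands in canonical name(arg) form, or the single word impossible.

key: cell and facing (now S) both changed — the 2 commands mix motion and turning
initial: x=-2 y=1 heading=north
1. arc(right, 3) → x=1 y=4 heading=east
2. arc(right, 3) → x=4 y=1 heading=south
no rival 2-sequence matches.

arc(right, 3), arc(right, 3)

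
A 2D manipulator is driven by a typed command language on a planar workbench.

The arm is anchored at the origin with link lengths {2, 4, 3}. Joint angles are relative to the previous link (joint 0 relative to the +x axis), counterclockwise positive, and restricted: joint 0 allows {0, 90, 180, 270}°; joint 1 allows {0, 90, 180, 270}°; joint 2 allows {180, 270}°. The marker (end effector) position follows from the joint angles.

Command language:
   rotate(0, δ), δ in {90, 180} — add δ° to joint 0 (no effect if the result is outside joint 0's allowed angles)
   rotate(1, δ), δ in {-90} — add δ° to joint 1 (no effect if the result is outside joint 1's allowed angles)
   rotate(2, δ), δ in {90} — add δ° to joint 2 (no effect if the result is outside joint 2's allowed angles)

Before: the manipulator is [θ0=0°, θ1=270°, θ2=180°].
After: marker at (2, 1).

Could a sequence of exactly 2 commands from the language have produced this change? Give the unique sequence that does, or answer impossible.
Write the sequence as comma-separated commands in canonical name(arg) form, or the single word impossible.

rotate(1, -90), rotate(1, -90)

initial: [θ0=0°, θ1=270°, θ2=180°]
[1] after rotate(1, -90): [θ0=0°, θ1=180°, θ2=180°]
[2] after rotate(1, -90): [θ0=0°, θ1=90°, θ2=180°]
all 16 alternatives checked — unique.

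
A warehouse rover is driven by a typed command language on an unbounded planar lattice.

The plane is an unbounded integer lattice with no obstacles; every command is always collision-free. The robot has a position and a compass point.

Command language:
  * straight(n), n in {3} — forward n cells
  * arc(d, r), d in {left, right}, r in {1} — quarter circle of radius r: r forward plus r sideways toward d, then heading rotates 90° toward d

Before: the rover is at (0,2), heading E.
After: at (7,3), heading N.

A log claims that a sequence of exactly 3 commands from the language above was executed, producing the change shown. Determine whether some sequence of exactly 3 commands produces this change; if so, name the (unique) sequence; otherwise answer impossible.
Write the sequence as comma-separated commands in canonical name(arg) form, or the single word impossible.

straight(3), straight(3), arc(left, 1)

key: position moved to (7,3) AND the heading swung to N — translation plus rotation needed
t0: at (0,2), heading E
t=1 straight(3) ⇒ at (3,2), heading E
t=2 straight(3) ⇒ at (6,2), heading E
t=3 arc(left, 1) ⇒ at (7,3), heading N
no other 3-command option fits: unique.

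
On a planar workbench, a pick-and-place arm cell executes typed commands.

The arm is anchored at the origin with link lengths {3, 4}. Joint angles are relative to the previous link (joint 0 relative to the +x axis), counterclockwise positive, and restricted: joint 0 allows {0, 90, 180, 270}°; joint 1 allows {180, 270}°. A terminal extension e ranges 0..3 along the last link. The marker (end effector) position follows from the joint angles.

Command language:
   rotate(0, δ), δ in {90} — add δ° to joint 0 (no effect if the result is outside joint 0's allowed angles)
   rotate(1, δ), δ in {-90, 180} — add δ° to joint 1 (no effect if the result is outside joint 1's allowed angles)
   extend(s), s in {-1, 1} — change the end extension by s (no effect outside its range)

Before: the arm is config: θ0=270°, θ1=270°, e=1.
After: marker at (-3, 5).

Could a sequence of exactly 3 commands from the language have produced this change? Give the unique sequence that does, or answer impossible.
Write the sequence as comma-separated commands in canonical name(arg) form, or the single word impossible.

begin: config: θ0=270°, θ1=270°, e=1
t=1 rotate(0, 90) ⇒ config: θ0=0°, θ1=270°, e=1
t=2 rotate(0, 90) ⇒ config: θ0=90°, θ1=270°, e=1
t=3 rotate(0, 90) ⇒ config: θ0=180°, θ1=270°, e=1
all 125 alternatives checked — unique.

rotate(0, 90), rotate(0, 90), rotate(0, 90)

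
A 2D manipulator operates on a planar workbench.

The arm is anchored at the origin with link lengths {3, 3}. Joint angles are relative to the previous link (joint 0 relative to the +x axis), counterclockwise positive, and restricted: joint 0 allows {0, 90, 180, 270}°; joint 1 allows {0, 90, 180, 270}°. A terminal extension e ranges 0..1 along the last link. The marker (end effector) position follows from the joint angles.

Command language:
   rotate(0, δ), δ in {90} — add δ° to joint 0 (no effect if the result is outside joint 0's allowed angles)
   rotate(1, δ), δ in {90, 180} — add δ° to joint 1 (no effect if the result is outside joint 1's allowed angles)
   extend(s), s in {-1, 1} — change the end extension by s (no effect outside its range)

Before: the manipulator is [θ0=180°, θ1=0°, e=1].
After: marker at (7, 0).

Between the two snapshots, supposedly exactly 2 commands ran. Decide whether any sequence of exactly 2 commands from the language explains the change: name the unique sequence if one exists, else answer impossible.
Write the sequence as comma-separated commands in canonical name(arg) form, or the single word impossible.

t0: [θ0=180°, θ1=0°, e=1]
[1] after rotate(0, 90): [θ0=270°, θ1=0°, e=1]
[2] after rotate(0, 90): [θ0=0°, θ1=0°, e=1]
no rival 2-sequence matches.

rotate(0, 90), rotate(0, 90)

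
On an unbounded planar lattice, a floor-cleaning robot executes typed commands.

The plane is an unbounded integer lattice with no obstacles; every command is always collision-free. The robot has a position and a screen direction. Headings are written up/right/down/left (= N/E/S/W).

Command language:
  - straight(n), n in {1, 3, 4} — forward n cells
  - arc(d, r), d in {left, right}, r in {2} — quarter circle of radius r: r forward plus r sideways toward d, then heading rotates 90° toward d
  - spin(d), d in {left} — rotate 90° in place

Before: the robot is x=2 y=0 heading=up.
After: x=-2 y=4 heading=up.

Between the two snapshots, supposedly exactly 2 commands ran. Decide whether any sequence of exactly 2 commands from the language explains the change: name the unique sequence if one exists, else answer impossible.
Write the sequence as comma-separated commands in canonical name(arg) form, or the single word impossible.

key: order matters: swapping arc(left, 2) and arc(right, 2) lands elsewhere
start: x=2 y=0 heading=up
t=1 arc(left, 2) ⇒ x=0 y=2 heading=left
t=2 arc(right, 2) ⇒ x=-2 y=4 heading=up
all 36 alternatives checked — unique.

arc(left, 2), arc(right, 2)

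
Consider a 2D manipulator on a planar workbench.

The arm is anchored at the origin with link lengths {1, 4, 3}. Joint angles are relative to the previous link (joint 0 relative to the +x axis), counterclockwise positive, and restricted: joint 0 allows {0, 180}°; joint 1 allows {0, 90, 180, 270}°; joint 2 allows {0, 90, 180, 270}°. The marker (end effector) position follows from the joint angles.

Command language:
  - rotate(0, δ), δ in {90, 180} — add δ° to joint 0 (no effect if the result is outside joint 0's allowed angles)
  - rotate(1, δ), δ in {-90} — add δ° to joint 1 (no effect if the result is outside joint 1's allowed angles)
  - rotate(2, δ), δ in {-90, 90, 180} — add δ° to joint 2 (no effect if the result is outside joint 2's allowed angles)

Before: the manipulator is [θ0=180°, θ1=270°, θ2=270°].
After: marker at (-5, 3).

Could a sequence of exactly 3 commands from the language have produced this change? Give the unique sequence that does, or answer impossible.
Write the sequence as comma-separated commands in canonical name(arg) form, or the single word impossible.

rotate(1, -90), rotate(1, -90), rotate(1, -90)

initial: [θ0=180°, θ1=270°, θ2=270°]
step 1 (rotate(1, -90)): [θ0=180°, θ1=180°, θ2=270°]
step 2 (rotate(1, -90)): [θ0=180°, θ1=90°, θ2=270°]
step 3 (rotate(1, -90)): [θ0=180°, θ1=0°, θ2=270°]
no rival 3-sequence matches.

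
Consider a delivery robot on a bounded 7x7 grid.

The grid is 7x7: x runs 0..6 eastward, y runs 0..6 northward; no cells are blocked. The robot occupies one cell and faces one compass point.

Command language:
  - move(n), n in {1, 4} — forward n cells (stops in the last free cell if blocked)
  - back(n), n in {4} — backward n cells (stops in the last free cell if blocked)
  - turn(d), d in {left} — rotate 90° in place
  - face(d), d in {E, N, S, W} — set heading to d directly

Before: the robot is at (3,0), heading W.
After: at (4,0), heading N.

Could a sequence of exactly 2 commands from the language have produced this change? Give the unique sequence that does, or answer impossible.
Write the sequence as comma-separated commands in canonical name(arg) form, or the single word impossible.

impossible

every 2-command combo misses the target.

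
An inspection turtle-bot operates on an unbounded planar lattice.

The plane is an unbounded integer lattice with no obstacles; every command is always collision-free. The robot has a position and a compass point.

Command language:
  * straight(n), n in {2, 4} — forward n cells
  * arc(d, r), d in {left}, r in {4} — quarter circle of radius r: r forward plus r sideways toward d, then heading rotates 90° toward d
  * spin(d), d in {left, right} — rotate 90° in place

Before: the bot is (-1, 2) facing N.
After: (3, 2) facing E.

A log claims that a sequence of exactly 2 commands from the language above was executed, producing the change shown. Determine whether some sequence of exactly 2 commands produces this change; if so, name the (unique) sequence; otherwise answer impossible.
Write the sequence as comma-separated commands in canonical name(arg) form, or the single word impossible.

spin(right), straight(4)

key: order matters: swapping spin(right) and straight(4) lands elsewhere
start: (-1, 2) facing N
t=1 spin(right) ⇒ (-1, 2) facing E
t=2 straight(4) ⇒ (3, 2) facing E
no rival 2-sequence matches.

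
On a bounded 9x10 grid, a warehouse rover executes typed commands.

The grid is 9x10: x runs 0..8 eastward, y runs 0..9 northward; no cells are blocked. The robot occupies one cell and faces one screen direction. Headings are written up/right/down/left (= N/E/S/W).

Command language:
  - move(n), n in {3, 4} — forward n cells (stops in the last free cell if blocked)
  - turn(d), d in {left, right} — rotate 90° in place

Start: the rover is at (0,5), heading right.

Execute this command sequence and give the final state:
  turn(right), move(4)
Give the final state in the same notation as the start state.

at (0,1), heading down

t0: at (0,5), heading right
t=1 turn(right) ⇒ at (0,5), heading down
t=2 move(4) ⇒ at (0,1), heading down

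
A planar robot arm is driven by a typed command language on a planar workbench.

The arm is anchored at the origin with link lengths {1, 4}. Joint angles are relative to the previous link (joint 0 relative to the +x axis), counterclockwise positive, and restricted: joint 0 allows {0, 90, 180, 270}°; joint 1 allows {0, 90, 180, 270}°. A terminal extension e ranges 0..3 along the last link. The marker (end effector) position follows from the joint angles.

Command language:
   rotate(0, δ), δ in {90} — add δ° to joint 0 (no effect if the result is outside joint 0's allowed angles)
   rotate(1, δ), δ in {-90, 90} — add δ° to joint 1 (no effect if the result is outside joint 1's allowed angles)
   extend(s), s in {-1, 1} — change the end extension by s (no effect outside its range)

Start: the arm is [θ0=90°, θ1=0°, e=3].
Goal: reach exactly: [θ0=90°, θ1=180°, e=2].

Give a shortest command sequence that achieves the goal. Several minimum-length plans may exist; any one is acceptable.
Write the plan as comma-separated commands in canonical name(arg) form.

start: [θ0=90°, θ1=0°, e=3]
1. rotate(1, -90) → [θ0=90°, θ1=270°, e=3]
2. rotate(1, -90) → [θ0=90°, θ1=180°, e=3]
3. extend(-1) → [θ0=90°, θ1=180°, e=2]
nothing shorter than 3 reaches the goal.

rotate(1, -90), rotate(1, -90), extend(-1)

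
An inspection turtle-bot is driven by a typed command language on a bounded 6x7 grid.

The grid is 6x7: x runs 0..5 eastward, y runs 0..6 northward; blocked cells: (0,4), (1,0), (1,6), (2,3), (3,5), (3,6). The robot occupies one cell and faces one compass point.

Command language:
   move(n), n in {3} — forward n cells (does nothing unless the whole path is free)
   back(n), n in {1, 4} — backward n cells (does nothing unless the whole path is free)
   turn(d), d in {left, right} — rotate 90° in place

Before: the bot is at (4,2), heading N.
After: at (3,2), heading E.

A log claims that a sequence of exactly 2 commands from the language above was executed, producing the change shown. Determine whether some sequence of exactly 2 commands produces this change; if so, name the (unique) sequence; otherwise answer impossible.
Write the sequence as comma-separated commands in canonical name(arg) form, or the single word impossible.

key: cell and facing (now E) both changed — the 2 commands mix motion and turning
begin: at (4,2), heading N
[1] after turn(right): at (4,2), heading E
[2] after back(1): at (3,2), heading E
uniquely the one of 25 2-step routes that fits.

turn(right), back(1)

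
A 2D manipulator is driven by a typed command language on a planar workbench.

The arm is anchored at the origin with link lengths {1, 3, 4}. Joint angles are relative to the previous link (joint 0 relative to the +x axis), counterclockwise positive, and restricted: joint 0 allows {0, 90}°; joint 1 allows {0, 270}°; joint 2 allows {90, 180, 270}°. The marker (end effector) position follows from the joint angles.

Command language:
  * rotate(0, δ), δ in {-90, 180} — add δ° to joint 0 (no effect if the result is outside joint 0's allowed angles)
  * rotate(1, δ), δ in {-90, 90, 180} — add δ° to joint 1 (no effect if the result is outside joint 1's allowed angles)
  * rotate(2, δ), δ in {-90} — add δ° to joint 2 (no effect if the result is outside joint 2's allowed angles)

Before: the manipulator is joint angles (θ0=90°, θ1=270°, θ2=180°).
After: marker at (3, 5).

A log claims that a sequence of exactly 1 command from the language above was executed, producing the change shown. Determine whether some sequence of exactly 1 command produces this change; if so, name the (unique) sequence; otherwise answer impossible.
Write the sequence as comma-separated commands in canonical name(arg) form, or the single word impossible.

rotate(2, -90)

start: joint angles (θ0=90°, θ1=270°, θ2=180°)
[1] after rotate(2, -90): joint angles (θ0=90°, θ1=270°, θ2=90°)
uniquely the one of 6 1-step routes that fits.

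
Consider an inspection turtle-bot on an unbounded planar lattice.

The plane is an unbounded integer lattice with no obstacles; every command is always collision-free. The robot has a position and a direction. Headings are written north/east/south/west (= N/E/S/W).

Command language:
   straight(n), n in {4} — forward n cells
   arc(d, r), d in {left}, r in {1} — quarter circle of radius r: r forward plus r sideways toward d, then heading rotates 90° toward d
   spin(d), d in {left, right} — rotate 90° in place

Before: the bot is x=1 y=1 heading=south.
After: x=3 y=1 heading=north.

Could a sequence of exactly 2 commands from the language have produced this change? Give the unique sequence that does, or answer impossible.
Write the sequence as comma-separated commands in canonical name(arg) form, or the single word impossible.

arc(left, 1), arc(left, 1)

key: cell and facing (now N) both changed — the 2 commands mix motion and turning
t0: x=1 y=1 heading=south
t=1 arc(left, 1) ⇒ x=2 y=0 heading=east
t=2 arc(left, 1) ⇒ x=3 y=1 heading=north
all 16 alternatives checked — unique.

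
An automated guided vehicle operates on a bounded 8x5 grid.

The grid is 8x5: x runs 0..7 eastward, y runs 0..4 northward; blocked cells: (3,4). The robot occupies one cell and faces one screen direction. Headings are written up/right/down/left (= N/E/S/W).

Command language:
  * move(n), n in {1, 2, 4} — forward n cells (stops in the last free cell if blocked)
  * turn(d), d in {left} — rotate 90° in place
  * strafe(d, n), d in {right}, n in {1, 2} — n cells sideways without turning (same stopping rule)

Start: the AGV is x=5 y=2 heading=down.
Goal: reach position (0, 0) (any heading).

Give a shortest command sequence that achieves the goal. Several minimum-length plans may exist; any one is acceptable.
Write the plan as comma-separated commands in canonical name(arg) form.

from: x=5 y=2 heading=down
[1] after strafe(right, 1): x=4 y=2 heading=down
[2] after move(4): x=4 y=0 heading=down
[3] after strafe(right, 2): x=2 y=0 heading=down
[4] after strafe(right, 2): x=0 y=0 heading=down
minimal: 4 command(s), checked below 4.

strafe(right, 1), move(4), strafe(right, 2), strafe(right, 2)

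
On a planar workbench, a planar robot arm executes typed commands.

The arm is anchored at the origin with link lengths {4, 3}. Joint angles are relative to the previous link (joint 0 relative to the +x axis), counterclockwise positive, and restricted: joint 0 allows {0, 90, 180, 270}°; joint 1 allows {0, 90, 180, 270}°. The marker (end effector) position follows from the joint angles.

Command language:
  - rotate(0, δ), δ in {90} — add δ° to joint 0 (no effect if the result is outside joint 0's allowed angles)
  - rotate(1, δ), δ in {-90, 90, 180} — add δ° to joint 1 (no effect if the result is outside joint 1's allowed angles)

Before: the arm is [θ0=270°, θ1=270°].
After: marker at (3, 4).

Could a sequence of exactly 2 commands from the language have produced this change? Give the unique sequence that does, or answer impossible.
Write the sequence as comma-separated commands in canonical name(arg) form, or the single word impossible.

rotate(0, 90), rotate(0, 90)

begin: [θ0=270°, θ1=270°]
step 1 (rotate(0, 90)): [θ0=0°, θ1=270°]
step 2 (rotate(0, 90)): [θ0=90°, θ1=270°]
all 16 alternatives checked — unique.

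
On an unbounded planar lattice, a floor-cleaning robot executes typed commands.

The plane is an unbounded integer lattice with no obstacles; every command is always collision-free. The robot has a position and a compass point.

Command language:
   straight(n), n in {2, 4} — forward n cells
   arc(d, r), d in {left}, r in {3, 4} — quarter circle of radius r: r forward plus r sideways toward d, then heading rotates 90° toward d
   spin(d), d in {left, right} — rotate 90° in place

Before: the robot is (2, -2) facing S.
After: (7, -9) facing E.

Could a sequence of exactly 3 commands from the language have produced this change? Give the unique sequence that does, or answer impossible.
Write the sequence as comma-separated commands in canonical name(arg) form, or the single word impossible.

straight(4), arc(left, 3), straight(2)

key: position moved to (7,-9) AND the heading swung to E — translation plus rotation needed
initial: (2, -2) facing S
1. straight(4) → (2, -6) facing S
2. arc(left, 3) → (5, -9) facing E
3. straight(2) → (7, -9) facing E
uniquely the one of 216 3-step routes that fits.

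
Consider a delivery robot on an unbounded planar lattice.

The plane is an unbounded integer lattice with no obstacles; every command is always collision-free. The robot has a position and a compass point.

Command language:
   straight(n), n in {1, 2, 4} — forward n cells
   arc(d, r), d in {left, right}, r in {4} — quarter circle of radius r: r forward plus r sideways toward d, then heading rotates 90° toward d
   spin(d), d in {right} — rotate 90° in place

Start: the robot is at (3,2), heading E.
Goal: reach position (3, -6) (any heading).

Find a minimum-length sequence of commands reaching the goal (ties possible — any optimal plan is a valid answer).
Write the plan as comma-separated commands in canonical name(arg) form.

begin: at (3,2), heading E
step 1 (arc(right, 4)): at (7,-2), heading S
step 2 (arc(right, 4)): at (3,-6), heading W
nothing shorter than 2 reaches the goal.

arc(right, 4), arc(right, 4)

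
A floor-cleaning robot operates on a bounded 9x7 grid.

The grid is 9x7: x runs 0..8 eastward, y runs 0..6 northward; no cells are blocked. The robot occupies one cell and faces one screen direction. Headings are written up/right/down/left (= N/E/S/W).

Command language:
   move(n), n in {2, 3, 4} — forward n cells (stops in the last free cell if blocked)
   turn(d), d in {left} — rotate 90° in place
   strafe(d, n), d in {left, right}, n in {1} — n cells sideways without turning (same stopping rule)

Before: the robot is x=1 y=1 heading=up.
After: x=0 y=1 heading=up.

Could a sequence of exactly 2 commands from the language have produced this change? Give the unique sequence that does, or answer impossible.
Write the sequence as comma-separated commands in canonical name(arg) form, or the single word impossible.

strafe(left, 1), strafe(left, 1)

key: the second strafe(left, 1) runs into the grid edge before its full distance
begin: x=1 y=1 heading=up
step 1 (strafe(left, 1)): x=0 y=1 heading=up
step 2 (strafe(left, 1)): x=0 y=1 heading=up
no other 2-command option fits: unique.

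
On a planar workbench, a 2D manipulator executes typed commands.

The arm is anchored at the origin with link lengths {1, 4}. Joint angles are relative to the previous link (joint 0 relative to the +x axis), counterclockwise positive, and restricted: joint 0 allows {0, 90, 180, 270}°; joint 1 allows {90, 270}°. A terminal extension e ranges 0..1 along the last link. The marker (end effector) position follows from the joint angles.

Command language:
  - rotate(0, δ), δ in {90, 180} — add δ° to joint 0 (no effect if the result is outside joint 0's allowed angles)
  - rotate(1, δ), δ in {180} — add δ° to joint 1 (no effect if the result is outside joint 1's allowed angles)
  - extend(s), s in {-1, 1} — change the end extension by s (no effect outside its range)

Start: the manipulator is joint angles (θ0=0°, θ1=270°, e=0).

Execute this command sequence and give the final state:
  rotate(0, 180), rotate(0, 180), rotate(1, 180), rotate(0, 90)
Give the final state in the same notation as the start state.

start: joint angles (θ0=0°, θ1=270°, e=0)
1. rotate(0, 180) → joint angles (θ0=180°, θ1=270°, e=0)
2. rotate(0, 180) → joint angles (θ0=0°, θ1=270°, e=0)
3. rotate(1, 180) → joint angles (θ0=0°, θ1=90°, e=0)
4. rotate(0, 90) → joint angles (θ0=90°, θ1=90°, e=0)

joint angles (θ0=90°, θ1=90°, e=0)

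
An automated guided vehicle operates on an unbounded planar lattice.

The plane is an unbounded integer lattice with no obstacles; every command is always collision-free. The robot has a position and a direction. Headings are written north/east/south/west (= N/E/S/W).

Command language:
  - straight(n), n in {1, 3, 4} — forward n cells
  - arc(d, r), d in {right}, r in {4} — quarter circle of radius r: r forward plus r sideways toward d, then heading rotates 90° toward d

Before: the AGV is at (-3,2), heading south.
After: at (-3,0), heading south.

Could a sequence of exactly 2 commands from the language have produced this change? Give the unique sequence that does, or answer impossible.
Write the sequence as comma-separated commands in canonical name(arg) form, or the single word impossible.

key: still facing S at the end — nothing in the sequence rotates
initial: at (-3,2), heading south
[1] after straight(1): at (-3,1), heading south
[2] after straight(1): at (-3,0), heading south
all 16 alternatives checked — unique.

straight(1), straight(1)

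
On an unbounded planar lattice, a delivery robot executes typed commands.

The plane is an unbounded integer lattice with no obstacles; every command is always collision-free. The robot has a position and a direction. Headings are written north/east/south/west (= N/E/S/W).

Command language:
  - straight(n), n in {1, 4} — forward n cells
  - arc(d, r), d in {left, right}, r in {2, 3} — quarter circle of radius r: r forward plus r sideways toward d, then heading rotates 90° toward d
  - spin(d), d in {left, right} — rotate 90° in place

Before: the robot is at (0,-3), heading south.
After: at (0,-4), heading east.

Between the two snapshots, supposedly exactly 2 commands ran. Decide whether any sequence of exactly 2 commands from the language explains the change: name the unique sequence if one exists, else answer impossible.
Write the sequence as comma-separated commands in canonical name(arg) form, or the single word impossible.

straight(1), spin(left)

key: running spin(left) before straight(1) would end elsewhere — order is forced
initial: at (0,-3), heading south
step 1 (straight(1)): at (0,-4), heading south
step 2 (spin(left)): at (0,-4), heading east
all 64 alternatives checked — unique.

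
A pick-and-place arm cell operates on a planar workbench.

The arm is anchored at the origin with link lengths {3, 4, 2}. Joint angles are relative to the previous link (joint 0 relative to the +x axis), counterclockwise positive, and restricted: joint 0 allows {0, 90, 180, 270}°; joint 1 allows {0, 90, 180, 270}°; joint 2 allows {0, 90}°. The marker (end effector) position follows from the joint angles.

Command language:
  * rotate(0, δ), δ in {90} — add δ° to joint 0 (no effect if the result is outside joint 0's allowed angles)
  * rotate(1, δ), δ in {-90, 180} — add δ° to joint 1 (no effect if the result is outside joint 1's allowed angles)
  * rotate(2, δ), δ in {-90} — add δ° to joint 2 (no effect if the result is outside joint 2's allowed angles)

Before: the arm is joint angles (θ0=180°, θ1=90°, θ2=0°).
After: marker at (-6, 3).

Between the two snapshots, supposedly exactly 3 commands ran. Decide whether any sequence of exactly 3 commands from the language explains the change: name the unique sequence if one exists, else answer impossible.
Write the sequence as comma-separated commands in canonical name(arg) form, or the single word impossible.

start: joint angles (θ0=180°, θ1=90°, θ2=0°)
t=1 rotate(0, 90) ⇒ joint angles (θ0=270°, θ1=90°, θ2=0°)
t=2 rotate(0, 90) ⇒ joint angles (θ0=0°, θ1=90°, θ2=0°)
t=3 rotate(0, 90) ⇒ joint angles (θ0=90°, θ1=90°, θ2=0°)
no other 3-command option fits: unique.

rotate(0, 90), rotate(0, 90), rotate(0, 90)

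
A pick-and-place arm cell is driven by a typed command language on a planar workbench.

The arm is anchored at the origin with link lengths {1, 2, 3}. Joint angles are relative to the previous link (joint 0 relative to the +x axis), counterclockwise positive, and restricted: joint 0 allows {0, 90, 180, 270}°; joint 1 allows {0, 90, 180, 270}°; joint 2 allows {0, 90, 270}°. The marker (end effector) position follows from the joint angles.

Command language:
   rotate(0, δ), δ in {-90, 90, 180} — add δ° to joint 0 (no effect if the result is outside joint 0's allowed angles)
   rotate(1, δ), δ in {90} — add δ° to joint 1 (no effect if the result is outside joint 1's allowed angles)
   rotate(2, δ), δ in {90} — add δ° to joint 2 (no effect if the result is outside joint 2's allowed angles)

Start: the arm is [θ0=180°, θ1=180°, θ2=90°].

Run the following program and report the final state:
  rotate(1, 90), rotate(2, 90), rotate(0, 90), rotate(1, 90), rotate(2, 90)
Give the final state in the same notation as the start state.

[θ0=270°, θ1=0°, θ2=90°]

t0: [θ0=180°, θ1=180°, θ2=90°]
[1] after rotate(1, 90): [θ0=180°, θ1=270°, θ2=90°]
[2] after rotate(2, 90): [θ0=180°, θ1=270°, θ2=90°]
[3] after rotate(0, 90): [θ0=270°, θ1=270°, θ2=90°]
[4] after rotate(1, 90): [θ0=270°, θ1=0°, θ2=90°]
[5] after rotate(2, 90): [θ0=270°, θ1=0°, θ2=90°]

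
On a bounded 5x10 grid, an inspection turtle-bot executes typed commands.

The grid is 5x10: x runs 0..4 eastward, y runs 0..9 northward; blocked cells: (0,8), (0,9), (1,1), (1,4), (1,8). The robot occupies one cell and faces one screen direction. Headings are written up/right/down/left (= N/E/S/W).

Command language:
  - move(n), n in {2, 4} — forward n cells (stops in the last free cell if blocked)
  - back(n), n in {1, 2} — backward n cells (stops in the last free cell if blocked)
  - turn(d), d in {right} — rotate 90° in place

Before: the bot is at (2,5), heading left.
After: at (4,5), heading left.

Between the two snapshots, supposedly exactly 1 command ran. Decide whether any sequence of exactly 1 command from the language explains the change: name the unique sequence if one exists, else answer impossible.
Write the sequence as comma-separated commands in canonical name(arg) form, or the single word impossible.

key: still facing W — the one step turns nothing
initial: at (2,5), heading left
step 1 (back(2)): at (4,5), heading left
no other 1-command option fits: unique.

back(2)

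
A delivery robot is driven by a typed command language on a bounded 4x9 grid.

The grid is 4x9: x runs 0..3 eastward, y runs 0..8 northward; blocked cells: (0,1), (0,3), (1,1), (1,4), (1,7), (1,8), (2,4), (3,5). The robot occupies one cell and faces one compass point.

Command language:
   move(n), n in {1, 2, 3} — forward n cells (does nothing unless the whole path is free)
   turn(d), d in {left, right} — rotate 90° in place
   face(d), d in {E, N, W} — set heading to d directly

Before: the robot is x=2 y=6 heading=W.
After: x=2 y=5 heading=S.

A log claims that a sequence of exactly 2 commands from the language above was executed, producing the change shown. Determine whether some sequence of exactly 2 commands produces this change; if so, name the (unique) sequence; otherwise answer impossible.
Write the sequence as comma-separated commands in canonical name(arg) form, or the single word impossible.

turn(left), move(1)

key: running move(1) before turn(left) would end elsewhere — order is forced
start: x=2 y=6 heading=W
1. turn(left) → x=2 y=6 heading=S
2. move(1) → x=2 y=5 heading=S
all 64 alternatives checked — unique.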